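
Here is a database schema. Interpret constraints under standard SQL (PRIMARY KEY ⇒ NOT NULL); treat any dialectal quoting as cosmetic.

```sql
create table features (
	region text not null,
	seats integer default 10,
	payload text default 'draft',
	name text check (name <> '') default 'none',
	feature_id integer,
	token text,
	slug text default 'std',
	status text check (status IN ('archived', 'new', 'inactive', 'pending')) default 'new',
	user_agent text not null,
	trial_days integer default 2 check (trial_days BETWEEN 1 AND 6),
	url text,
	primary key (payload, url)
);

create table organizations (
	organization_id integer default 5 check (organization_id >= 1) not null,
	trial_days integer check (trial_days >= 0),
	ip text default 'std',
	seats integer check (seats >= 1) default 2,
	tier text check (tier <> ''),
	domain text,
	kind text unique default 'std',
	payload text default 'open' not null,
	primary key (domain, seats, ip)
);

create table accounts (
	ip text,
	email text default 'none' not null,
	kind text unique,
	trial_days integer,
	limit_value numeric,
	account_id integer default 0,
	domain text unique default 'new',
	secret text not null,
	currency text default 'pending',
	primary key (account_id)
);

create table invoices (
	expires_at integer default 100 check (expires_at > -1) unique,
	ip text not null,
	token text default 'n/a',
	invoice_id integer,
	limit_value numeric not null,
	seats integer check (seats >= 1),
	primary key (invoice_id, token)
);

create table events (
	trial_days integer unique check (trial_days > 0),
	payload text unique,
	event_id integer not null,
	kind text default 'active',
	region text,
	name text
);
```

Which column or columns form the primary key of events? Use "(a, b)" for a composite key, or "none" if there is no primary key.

none

No column is declared PRIMARY KEY inline, and there is no table-level PRIMARY KEY clause in events.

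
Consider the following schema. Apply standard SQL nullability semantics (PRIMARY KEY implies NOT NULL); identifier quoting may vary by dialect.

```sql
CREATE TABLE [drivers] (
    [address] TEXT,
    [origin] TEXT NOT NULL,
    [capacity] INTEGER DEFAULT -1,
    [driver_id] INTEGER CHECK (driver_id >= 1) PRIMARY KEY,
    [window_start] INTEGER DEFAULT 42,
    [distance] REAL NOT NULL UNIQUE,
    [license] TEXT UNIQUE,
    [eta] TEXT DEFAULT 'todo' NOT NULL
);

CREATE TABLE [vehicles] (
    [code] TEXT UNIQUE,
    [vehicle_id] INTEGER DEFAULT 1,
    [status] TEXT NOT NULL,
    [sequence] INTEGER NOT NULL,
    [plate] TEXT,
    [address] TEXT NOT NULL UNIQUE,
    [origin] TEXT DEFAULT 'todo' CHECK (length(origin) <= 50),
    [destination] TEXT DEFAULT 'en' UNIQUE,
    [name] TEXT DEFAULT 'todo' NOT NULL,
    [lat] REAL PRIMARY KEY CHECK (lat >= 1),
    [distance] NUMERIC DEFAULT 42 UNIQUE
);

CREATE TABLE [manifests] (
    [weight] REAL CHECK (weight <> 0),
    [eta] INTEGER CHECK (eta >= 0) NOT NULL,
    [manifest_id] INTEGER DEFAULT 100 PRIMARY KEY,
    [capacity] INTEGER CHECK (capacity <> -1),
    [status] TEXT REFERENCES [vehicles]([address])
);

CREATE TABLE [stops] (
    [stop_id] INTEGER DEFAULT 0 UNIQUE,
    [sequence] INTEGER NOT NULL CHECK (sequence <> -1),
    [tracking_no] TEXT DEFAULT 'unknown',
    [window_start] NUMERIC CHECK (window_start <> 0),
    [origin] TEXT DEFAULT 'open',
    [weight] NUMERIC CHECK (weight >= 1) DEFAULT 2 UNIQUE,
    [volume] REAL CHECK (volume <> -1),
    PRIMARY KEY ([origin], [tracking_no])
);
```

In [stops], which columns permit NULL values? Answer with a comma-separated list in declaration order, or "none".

- stop_id: UNIQUE does not imply NOT NULL → nullable.
- sequence: declared NOT NULL → not nullable.
- tracking_no: part of the PRIMARY KEY, which implies NOT NULL → not nullable.
- window_start: CHECK does not forbid NULL (a CHECK constraint passes when its expression is NULL) → nullable.
- origin: part of the PRIMARY KEY, which implies NOT NULL → not nullable.
- weight: CHECK does not forbid NULL (a CHECK constraint passes when its expression is NULL) → nullable.
- volume: CHECK does not forbid NULL (a CHECK constraint passes when its expression is NULL) → nullable.

stop_id, window_start, weight, volume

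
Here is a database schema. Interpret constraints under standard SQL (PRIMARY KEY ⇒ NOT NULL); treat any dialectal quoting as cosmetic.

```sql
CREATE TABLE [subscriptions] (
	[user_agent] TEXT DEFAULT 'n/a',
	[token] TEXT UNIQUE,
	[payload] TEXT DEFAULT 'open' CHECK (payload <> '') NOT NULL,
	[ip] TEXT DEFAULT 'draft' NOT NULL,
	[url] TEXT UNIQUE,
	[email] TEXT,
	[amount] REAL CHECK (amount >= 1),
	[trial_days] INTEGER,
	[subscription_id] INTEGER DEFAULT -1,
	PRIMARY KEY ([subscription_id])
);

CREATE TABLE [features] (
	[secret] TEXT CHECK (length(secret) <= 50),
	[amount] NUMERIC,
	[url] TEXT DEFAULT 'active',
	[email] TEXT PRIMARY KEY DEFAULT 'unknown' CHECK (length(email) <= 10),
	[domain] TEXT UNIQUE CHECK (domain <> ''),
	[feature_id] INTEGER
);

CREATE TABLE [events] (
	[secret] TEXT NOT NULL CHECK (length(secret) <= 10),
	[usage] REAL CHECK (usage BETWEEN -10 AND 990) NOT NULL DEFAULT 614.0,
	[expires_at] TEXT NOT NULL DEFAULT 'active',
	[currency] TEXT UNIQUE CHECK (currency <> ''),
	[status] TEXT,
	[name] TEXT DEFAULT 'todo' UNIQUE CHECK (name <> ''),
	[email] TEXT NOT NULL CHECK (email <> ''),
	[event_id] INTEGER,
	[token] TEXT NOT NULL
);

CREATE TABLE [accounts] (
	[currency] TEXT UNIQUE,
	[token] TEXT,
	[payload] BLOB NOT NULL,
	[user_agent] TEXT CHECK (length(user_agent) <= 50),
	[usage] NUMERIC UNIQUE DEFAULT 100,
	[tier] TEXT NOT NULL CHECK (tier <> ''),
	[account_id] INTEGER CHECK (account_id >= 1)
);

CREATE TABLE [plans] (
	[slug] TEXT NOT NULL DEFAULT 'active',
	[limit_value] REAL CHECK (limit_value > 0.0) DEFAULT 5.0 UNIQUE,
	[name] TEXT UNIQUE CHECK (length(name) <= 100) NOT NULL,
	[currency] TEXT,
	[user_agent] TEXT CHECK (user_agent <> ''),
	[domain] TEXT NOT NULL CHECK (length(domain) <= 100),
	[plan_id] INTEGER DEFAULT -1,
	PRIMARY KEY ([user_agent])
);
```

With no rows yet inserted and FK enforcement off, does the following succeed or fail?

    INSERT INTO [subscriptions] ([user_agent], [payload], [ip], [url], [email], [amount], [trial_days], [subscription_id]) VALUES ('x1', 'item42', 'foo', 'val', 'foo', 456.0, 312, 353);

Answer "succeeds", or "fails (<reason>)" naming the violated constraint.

NOT NULL columns: ip is supplied; payload is supplied; subscription_id is supplied.
CHECK constraints: 'item42' satisfies (payload <> ''); 456.0 satisfies (amount >= 1).
No constraint is violated.

succeeds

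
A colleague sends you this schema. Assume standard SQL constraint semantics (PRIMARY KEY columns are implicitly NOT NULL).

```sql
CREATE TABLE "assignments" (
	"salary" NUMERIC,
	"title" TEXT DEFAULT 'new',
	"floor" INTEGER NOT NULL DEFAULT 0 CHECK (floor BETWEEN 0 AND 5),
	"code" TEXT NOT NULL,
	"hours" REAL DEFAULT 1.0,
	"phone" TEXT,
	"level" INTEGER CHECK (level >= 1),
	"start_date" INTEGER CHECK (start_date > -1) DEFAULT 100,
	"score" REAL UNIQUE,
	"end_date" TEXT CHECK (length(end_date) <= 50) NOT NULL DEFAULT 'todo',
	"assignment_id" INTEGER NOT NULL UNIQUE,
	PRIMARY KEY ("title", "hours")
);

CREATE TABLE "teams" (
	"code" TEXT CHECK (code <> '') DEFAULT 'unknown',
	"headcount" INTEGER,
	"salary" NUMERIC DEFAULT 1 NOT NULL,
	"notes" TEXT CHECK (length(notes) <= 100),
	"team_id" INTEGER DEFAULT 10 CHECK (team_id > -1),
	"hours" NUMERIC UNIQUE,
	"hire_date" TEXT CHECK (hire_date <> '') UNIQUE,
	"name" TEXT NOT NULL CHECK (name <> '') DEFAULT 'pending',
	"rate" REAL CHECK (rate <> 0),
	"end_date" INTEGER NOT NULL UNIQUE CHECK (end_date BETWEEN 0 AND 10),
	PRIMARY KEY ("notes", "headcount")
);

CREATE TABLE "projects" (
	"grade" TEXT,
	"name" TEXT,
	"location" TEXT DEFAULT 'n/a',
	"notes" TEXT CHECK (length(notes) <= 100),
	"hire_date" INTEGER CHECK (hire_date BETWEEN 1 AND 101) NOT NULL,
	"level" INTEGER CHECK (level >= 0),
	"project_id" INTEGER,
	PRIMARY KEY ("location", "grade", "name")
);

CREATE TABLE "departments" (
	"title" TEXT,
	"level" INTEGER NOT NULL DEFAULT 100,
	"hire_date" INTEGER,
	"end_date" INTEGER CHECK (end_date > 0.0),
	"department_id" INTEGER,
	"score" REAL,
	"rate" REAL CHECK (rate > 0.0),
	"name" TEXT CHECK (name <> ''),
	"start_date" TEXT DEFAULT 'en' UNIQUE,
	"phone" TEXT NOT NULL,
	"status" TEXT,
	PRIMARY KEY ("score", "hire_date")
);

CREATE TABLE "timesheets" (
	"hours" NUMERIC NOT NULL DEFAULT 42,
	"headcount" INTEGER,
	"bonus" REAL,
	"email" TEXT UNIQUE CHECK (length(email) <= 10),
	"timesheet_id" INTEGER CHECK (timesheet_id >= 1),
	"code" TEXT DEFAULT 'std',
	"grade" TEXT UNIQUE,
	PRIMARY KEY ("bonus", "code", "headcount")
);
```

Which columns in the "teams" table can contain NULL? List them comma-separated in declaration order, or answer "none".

code, team_id, hours, hire_date, rate

- code: CHECK does not forbid NULL (a CHECK constraint passes when its expression is NULL) → nullable.
- headcount: part of the PRIMARY KEY, which implies NOT NULL → not nullable.
- salary: declared NOT NULL → not nullable.
- notes: part of the PRIMARY KEY, which implies NOT NULL → not nullable.
- team_id: CHECK does not forbid NULL (a CHECK constraint passes when its expression is NULL) → nullable.
- hours: UNIQUE does not imply NOT NULL → nullable.
- hire_date: CHECK does not forbid NULL (a CHECK constraint passes when its expression is NULL) → nullable.
- name: declared NOT NULL → not nullable.
- rate: CHECK does not forbid NULL (a CHECK constraint passes when its expression is NULL) → nullable.
- end_date: declared NOT NULL → not nullable.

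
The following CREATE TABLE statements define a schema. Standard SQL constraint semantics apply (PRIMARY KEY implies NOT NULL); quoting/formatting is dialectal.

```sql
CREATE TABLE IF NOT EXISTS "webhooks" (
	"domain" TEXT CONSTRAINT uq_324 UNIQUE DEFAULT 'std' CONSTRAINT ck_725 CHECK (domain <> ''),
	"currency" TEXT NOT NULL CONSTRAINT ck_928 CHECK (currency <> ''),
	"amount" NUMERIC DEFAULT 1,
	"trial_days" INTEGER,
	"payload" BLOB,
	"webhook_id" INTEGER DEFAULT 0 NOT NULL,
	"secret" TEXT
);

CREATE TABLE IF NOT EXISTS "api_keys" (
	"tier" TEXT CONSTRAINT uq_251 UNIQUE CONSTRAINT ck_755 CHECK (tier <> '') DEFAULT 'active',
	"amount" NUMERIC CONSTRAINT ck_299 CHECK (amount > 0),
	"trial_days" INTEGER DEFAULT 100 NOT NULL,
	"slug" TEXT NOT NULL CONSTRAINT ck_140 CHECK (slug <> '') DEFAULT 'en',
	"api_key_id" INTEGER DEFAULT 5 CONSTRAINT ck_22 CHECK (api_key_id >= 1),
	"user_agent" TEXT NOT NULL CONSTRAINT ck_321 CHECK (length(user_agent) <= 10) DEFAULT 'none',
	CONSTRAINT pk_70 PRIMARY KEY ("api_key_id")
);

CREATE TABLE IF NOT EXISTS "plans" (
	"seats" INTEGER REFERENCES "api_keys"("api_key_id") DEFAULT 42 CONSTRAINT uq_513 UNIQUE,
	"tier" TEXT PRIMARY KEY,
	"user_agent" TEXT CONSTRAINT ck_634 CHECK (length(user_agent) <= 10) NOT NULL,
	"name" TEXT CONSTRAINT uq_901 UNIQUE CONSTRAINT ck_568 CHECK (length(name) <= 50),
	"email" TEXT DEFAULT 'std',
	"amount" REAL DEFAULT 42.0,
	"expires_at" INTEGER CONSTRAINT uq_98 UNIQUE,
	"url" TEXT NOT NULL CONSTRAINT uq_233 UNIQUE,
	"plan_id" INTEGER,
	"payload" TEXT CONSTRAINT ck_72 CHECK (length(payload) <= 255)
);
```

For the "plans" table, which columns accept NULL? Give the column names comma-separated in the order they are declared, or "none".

seats, name, email, amount, expires_at, plan_id, payload

- seats: a foreign key column may be NULL unless separately constrained → nullable.
- tier: part of the PRIMARY KEY, which implies NOT NULL → not nullable.
- user_agent: declared NOT NULL → not nullable.
- name: CHECK does not forbid NULL (a CHECK constraint passes when its expression is NULL) → nullable.
- email: DEFAULT only fills an omitted column; an explicit NULL is still allowed → nullable.
- amount: DEFAULT only fills an omitted column; an explicit NULL is still allowed → nullable.
- expires_at: UNIQUE does not imply NOT NULL → nullable.
- url: declared NOT NULL → not nullable.
- plan_id: no NOT NULL constraint applies → nullable.
- payload: CHECK does not forbid NULL (a CHECK constraint passes when its expression is NULL) → nullable.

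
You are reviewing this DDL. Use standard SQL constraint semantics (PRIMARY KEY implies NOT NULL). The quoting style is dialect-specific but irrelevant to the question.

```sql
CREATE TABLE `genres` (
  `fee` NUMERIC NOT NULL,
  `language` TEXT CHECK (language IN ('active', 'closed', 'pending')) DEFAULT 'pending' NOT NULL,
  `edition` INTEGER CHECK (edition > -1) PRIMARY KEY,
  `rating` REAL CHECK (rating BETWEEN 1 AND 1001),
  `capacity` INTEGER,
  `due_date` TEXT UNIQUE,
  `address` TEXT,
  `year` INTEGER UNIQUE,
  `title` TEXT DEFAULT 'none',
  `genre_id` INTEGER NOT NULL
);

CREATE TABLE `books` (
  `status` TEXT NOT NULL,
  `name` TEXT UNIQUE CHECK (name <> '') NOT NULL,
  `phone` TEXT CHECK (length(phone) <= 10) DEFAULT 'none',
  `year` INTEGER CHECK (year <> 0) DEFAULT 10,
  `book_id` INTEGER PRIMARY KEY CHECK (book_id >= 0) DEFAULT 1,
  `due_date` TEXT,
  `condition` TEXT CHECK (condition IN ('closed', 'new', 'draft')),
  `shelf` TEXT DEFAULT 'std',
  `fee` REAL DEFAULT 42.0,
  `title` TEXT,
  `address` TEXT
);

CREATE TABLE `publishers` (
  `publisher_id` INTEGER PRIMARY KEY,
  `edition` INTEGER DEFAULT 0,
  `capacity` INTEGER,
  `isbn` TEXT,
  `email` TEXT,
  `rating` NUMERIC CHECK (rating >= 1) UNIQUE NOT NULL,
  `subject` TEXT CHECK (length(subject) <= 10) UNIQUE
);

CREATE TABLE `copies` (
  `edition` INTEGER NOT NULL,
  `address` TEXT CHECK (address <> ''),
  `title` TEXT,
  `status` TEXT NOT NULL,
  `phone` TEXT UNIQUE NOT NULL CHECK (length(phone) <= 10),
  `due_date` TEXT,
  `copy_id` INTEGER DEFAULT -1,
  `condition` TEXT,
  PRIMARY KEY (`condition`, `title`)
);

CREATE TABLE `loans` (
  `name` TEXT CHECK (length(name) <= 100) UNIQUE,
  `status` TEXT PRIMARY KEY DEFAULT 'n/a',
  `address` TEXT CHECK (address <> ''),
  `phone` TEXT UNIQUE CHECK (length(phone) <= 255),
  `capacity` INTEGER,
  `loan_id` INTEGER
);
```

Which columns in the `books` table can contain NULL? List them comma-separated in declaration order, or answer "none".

- status: declared NOT NULL → not nullable.
- name: declared NOT NULL → not nullable.
- phone: CHECK does not forbid NULL (a CHECK constraint passes when its expression is NULL) → nullable.
- year: CHECK does not forbid NULL (a CHECK constraint passes when its expression is NULL) → nullable.
- book_id: part of the PRIMARY KEY, which implies NOT NULL → not nullable.
- due_date: no NOT NULL constraint applies → nullable.
- condition: CHECK does not forbid NULL (a CHECK constraint passes when its expression is NULL) → nullable.
- shelf: DEFAULT only fills an omitted column; an explicit NULL is still allowed → nullable.
- fee: DEFAULT only fills an omitted column; an explicit NULL is still allowed → nullable.
- title: no NOT NULL constraint applies → nullable.
- address: no NOT NULL constraint applies → nullable.

phone, year, due_date, condition, shelf, fee, title, address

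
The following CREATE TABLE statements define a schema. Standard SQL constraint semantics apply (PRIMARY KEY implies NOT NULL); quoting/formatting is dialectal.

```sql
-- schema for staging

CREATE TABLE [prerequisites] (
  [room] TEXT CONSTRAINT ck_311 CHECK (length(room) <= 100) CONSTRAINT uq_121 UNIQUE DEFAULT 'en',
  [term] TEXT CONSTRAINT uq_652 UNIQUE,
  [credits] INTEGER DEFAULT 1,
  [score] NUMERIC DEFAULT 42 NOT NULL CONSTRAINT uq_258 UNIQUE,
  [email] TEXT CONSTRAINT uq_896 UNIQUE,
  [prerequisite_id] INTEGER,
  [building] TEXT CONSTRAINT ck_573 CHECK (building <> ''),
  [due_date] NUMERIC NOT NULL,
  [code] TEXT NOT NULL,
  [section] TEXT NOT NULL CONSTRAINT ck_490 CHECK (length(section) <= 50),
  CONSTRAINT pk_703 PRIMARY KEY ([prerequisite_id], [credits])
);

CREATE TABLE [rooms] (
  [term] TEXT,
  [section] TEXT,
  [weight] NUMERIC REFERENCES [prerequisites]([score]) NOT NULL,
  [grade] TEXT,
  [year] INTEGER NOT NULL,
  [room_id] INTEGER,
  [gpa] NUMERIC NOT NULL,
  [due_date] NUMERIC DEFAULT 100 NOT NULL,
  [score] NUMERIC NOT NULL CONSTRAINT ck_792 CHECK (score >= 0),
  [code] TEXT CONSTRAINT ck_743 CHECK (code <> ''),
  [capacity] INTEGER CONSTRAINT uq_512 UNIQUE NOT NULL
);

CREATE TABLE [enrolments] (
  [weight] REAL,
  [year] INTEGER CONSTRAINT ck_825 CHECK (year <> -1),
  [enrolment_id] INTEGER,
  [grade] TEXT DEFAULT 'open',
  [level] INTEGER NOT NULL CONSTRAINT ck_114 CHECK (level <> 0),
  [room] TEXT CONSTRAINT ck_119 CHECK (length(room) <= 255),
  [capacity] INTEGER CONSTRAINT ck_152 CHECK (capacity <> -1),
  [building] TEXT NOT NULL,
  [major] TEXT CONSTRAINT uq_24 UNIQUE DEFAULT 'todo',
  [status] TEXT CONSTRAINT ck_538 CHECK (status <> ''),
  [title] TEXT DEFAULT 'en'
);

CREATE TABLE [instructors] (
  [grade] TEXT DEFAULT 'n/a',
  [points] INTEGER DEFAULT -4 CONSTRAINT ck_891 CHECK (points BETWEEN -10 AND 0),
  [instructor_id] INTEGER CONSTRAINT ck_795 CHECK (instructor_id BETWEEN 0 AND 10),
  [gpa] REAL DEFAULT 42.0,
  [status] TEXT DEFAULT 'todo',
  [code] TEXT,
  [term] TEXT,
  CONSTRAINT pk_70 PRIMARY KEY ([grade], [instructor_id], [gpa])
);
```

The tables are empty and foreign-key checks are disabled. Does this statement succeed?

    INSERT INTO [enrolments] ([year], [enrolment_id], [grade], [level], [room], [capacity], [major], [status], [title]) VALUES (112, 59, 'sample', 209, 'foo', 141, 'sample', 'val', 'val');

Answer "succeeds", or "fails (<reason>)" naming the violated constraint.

building is omitted from the column list and has no DEFAULT, so it would receive NULL.
But building is declared NOT NULL.

fails (NOT NULL on building)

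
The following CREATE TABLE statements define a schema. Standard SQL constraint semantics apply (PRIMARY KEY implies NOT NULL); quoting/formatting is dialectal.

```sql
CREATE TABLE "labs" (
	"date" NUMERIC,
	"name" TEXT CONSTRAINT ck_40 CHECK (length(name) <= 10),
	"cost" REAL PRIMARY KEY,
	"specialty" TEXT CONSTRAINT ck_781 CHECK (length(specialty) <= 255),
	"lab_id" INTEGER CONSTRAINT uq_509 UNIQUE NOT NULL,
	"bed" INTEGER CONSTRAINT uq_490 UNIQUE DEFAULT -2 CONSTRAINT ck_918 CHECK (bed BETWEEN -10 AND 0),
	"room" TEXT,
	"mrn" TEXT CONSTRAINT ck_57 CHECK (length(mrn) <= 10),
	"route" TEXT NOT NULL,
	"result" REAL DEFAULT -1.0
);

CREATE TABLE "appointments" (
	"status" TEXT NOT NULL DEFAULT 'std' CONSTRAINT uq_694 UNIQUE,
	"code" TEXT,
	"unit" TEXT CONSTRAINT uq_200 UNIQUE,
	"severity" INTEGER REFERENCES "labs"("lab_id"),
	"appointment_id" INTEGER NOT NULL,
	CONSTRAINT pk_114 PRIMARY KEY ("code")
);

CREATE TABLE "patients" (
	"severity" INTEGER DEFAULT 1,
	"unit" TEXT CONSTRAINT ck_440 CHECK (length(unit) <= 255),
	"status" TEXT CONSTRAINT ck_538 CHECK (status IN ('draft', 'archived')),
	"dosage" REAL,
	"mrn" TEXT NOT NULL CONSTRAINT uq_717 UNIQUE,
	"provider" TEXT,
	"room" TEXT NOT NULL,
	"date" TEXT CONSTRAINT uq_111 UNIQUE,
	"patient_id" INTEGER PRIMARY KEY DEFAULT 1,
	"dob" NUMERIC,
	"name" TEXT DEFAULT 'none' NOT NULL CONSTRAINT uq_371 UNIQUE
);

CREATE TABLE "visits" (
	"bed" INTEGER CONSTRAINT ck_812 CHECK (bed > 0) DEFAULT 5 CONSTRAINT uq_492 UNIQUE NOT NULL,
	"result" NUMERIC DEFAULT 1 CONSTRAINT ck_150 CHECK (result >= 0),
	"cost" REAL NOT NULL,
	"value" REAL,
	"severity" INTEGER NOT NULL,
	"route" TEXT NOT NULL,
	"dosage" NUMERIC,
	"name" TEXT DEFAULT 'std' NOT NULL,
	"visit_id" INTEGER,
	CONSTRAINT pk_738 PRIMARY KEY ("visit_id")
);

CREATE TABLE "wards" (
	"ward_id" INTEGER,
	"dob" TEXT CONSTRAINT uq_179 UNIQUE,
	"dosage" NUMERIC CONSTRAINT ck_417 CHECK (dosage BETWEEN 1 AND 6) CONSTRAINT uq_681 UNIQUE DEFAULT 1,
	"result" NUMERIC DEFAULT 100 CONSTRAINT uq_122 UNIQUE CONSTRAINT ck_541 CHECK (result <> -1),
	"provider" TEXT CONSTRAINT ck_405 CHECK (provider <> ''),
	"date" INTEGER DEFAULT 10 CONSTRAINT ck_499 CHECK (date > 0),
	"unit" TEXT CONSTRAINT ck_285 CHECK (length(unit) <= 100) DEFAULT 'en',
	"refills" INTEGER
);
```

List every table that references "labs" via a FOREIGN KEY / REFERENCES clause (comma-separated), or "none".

appointments

- appointments.severity references labs(lab_id).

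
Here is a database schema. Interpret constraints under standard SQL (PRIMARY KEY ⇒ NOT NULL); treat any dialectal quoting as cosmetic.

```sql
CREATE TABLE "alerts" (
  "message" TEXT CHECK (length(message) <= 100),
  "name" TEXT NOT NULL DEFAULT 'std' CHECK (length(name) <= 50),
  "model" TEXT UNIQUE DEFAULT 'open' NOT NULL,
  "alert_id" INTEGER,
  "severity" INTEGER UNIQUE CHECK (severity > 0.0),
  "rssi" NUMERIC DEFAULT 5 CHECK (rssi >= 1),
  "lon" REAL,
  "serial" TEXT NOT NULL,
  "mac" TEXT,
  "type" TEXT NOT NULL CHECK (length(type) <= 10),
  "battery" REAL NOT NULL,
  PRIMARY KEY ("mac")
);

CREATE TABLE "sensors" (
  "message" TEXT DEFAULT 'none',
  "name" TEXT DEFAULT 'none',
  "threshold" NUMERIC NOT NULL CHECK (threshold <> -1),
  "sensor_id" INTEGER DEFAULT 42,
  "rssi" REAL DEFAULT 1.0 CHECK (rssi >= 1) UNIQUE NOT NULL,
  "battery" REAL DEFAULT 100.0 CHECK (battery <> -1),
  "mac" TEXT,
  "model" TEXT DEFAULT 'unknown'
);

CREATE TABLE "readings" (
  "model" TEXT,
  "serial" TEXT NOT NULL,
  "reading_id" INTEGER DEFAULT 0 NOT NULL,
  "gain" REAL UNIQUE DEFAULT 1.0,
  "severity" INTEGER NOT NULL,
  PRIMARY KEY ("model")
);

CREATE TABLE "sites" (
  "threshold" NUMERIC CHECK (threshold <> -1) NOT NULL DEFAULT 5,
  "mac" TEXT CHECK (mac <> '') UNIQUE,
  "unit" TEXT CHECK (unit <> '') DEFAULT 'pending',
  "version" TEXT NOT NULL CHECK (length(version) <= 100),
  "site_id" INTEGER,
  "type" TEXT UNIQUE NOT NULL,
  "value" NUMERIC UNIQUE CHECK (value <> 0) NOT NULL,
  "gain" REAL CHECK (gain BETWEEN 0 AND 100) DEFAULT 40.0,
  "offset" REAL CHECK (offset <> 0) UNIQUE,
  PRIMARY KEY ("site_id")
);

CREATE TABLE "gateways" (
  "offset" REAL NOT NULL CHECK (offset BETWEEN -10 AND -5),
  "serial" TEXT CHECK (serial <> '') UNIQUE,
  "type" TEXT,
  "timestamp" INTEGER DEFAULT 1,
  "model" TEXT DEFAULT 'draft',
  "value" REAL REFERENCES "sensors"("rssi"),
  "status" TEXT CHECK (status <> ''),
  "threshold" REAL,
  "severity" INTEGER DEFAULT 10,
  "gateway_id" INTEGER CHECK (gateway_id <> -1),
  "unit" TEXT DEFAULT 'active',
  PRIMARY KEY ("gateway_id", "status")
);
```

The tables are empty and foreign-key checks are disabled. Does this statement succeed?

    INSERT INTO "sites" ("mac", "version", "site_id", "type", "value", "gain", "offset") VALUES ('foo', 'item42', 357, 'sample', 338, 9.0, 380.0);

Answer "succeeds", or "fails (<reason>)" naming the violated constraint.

succeeds

NOT NULL columns: site_id is supplied; threshold defaults to 5; type is supplied; value is supplied; version is supplied.
CHECK constraints: 'foo' satisfies (mac <> ''); 'item42' satisfies (length(version) <= 100); 338 satisfies (value <> 0); 9.0 satisfies (gain BETWEEN 0 AND 100); 380.0 satisfies (offset <> 0).
No constraint is violated.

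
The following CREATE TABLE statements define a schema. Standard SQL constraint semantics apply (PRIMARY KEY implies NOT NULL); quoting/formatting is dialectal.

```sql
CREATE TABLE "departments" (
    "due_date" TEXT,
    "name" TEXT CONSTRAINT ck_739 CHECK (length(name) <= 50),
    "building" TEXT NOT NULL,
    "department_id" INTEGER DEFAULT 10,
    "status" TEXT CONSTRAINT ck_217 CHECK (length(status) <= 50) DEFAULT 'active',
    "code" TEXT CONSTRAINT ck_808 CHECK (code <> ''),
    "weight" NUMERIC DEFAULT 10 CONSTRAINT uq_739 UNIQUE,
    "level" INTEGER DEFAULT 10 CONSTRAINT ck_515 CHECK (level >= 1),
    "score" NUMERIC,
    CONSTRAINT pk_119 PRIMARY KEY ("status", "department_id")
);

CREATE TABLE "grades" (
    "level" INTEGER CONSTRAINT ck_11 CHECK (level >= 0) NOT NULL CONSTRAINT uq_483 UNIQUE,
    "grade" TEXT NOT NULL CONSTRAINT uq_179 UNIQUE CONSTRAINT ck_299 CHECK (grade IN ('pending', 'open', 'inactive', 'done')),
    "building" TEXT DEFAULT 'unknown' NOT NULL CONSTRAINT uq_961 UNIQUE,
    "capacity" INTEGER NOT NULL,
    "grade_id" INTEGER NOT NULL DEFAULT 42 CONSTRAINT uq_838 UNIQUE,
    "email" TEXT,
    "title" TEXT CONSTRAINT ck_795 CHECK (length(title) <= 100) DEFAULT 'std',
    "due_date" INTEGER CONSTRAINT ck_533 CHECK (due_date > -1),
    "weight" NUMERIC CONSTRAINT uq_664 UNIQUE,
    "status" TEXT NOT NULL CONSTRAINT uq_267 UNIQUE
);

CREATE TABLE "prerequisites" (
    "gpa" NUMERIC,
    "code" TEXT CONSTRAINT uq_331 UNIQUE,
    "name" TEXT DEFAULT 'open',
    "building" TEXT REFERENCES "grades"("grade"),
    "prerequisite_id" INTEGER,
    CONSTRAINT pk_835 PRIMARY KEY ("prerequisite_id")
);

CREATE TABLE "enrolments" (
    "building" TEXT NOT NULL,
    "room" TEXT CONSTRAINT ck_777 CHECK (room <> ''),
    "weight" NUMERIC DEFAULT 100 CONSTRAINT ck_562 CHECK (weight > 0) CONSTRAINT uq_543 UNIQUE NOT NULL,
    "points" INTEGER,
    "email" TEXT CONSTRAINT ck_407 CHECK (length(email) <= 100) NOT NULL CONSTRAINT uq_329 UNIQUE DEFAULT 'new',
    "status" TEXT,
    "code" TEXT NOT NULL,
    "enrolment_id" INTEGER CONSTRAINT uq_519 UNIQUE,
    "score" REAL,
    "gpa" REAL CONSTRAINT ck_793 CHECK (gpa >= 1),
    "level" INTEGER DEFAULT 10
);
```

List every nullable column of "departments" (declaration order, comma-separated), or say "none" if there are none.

due_date, name, code, weight, level, score

- due_date: no NOT NULL constraint applies → nullable.
- name: CHECK does not forbid NULL (a CHECK constraint passes when its expression is NULL) → nullable.
- building: declared NOT NULL → not nullable.
- department_id: part of the PRIMARY KEY, which implies NOT NULL → not nullable.
- status: part of the PRIMARY KEY, which implies NOT NULL → not nullable.
- code: CHECK does not forbid NULL (a CHECK constraint passes when its expression is NULL) → nullable.
- weight: UNIQUE does not imply NOT NULL → nullable.
- level: CHECK does not forbid NULL (a CHECK constraint passes when its expression is NULL) → nullable.
- score: no NOT NULL constraint applies → nullable.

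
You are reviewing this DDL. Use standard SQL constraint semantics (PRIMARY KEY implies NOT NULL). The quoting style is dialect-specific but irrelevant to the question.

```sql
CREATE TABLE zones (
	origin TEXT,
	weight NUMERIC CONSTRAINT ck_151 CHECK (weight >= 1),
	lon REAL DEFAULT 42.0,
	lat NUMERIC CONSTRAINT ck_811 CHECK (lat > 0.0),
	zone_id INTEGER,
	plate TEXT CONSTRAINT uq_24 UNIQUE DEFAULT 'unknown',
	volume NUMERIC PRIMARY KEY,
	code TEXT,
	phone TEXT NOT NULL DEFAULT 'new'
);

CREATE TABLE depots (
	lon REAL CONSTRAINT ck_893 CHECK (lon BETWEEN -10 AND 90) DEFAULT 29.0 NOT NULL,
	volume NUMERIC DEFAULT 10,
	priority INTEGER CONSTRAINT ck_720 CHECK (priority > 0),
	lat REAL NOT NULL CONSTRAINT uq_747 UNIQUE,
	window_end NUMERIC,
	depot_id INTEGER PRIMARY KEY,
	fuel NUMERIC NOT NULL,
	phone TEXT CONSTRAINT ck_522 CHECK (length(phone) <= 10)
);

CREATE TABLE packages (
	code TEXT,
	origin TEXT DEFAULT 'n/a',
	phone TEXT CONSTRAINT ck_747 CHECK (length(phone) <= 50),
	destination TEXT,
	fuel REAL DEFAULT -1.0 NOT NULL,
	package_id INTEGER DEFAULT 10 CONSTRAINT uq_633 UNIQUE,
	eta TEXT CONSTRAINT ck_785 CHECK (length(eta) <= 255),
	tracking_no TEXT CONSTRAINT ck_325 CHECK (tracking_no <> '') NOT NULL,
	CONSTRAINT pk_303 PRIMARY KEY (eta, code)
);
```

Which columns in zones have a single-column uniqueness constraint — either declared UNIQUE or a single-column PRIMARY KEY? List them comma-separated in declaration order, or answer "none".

plate, volume

- origin: no UNIQUE or single-column PK constraint.
- weight: no UNIQUE or single-column PK constraint.
- lon: no UNIQUE or single-column PK constraint.
- lat: no UNIQUE or single-column PK constraint.
- zone_id: no UNIQUE or single-column PK constraint.
- plate: declared UNIQUE → unique.
- volume: single-column PRIMARY KEY → unique.
- code: no UNIQUE or single-column PK constraint.
- phone: no UNIQUE or single-column PK constraint.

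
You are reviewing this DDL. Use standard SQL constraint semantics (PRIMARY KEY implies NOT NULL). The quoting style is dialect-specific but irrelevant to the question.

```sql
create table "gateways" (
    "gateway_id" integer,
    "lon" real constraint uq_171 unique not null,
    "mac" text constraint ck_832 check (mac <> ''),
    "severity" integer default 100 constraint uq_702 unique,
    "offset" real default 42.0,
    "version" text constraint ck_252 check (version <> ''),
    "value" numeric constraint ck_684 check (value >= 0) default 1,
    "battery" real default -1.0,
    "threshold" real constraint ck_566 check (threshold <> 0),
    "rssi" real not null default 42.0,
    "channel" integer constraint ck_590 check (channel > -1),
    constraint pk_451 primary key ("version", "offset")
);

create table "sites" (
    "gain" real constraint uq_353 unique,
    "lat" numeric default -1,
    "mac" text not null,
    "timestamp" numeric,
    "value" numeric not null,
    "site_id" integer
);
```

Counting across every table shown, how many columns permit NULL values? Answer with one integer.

11

gateways: 7 nullable (gateway_id, mac, severity, value, battery, threshold, channel — PK (version, offset) and explicit NOT NULL columns excluded).
sites: 4 nullable (gain, lat, timestamp, site_id — PK none and explicit NOT NULL columns excluded).
Total: 7 + 4 = 11.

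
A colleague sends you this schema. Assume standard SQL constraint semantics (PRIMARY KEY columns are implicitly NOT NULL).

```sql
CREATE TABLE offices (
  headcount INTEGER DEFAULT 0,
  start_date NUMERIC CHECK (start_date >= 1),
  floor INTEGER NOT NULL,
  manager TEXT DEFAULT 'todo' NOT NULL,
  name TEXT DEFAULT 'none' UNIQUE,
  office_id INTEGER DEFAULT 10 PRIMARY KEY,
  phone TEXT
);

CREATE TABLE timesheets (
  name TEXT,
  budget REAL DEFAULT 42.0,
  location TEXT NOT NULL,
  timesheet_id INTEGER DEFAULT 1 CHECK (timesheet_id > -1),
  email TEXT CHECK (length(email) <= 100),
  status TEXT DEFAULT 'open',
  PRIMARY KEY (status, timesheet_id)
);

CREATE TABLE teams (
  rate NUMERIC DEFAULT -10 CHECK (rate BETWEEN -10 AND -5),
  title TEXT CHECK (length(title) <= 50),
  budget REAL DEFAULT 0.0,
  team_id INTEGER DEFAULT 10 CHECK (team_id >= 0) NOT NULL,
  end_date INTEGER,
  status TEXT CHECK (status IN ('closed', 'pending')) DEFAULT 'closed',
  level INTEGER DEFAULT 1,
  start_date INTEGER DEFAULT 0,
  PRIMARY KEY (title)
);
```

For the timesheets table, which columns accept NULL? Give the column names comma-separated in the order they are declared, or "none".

- name: no NOT NULL constraint applies → nullable.
- budget: DEFAULT only fills an omitted column; an explicit NULL is still allowed → nullable.
- location: declared NOT NULL → not nullable.
- timesheet_id: part of the PRIMARY KEY, which implies NOT NULL → not nullable.
- email: CHECK does not forbid NULL (a CHECK constraint passes when its expression is NULL) → nullable.
- status: part of the PRIMARY KEY, which implies NOT NULL → not nullable.

name, budget, email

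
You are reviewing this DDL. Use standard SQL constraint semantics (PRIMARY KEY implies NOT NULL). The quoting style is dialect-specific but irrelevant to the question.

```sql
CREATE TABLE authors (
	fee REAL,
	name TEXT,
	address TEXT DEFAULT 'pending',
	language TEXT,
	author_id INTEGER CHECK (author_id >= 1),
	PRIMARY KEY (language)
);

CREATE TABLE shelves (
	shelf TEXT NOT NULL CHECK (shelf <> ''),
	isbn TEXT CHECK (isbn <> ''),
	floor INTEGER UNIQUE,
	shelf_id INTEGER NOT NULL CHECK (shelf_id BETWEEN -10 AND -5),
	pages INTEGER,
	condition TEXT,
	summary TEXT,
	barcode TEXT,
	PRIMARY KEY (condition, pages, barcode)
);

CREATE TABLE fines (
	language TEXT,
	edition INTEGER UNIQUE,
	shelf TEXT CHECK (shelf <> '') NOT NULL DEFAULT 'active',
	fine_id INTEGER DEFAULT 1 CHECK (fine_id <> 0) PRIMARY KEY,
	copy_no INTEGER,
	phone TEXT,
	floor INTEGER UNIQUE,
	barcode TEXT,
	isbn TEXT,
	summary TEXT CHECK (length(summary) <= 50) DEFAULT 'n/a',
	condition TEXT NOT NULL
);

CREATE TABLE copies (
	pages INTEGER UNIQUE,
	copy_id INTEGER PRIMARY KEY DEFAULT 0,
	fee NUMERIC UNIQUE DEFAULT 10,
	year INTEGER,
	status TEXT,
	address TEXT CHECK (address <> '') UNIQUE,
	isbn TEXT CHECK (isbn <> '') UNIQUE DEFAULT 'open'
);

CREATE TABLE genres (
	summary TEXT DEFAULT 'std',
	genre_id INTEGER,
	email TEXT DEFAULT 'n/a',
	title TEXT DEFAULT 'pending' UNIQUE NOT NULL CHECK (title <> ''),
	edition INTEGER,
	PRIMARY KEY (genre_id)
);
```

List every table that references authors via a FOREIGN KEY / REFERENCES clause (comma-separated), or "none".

none

No REFERENCES clause anywhere in the schema names authors.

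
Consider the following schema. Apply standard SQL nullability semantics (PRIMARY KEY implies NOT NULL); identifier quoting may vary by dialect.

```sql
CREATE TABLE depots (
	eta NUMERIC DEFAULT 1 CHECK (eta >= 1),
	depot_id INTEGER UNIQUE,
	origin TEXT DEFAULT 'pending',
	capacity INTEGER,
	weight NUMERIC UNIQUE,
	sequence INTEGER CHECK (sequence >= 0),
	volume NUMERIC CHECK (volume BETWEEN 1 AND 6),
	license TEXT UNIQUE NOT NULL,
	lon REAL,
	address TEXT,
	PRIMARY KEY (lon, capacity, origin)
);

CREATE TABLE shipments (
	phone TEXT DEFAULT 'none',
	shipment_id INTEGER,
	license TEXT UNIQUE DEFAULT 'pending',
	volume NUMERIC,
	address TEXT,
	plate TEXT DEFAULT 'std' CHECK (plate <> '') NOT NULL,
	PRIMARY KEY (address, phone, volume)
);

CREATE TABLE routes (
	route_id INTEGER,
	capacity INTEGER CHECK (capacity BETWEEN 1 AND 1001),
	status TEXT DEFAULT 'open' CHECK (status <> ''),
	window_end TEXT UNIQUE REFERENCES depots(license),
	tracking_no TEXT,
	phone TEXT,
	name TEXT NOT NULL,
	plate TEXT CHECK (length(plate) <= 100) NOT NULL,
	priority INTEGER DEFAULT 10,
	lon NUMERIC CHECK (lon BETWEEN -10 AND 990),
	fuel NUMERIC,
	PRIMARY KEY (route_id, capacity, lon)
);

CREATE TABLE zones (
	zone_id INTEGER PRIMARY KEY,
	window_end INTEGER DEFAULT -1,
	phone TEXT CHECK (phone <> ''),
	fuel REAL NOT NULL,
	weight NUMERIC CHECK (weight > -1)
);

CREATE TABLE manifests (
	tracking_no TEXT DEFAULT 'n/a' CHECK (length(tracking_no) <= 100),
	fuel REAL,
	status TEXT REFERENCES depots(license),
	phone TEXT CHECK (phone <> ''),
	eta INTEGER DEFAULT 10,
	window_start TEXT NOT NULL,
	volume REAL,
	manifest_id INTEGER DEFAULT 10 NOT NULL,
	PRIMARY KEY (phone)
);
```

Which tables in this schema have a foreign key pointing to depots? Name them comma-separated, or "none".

routes, manifests

- routes.window_end references depots(license).
- manifests.status references depots(license).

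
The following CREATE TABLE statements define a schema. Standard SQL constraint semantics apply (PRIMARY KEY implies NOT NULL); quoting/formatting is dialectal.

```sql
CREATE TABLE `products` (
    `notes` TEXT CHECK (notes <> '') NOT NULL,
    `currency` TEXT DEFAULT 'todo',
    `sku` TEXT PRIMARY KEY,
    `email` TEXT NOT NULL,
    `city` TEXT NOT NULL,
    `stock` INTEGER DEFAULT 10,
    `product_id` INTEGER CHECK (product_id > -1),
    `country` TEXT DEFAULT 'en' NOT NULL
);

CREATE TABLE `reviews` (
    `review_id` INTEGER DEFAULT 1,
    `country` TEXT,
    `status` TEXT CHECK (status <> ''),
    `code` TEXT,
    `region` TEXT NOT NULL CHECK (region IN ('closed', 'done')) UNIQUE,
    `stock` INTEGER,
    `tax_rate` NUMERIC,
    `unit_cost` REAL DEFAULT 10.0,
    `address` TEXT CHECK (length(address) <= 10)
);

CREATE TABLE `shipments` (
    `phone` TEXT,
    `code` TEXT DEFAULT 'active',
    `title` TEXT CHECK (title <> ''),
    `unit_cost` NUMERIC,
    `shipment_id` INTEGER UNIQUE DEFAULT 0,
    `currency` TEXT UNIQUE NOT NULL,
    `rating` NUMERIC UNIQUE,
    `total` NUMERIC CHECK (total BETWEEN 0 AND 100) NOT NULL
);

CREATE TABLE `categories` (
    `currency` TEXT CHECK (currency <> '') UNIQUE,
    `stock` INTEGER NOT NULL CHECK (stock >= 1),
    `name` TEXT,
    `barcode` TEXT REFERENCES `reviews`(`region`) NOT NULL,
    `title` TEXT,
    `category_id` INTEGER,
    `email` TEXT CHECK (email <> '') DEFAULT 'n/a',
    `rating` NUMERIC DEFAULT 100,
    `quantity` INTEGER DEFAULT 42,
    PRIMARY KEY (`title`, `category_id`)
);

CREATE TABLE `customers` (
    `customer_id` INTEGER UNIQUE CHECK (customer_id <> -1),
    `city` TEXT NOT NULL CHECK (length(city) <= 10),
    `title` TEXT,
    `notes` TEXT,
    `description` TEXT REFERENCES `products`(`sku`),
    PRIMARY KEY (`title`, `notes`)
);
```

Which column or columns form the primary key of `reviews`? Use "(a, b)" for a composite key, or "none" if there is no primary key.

none

No column is declared PRIMARY KEY inline, and there is no table-level PRIMARY KEY clause in reviews.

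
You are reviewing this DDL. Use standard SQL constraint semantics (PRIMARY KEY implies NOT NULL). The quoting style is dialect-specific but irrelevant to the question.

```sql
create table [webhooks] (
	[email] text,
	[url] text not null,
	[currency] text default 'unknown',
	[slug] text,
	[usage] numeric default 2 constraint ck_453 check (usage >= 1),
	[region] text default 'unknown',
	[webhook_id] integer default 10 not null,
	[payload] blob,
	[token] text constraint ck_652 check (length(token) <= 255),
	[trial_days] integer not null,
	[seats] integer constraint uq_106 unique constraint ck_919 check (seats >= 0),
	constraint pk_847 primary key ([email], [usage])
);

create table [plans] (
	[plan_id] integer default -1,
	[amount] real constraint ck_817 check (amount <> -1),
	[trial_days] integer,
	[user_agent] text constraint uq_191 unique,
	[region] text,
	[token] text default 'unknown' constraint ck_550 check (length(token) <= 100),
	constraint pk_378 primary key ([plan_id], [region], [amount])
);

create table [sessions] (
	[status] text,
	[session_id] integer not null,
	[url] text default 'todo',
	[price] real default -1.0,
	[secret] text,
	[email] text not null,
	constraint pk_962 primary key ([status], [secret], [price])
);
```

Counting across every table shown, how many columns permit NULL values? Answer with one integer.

10

webhooks: 6 nullable (currency, slug, region, payload, token, seats — PK (email, usage) and explicit NOT NULL columns excluded).
plans: 3 nullable (trial_days, user_agent, token — PK (plan_id, region, amount) and explicit NOT NULL columns excluded).
sessions: 1 nullable (url — PK (status, secret, price) and explicit NOT NULL columns excluded).
Total: 6 + 3 + 1 = 10.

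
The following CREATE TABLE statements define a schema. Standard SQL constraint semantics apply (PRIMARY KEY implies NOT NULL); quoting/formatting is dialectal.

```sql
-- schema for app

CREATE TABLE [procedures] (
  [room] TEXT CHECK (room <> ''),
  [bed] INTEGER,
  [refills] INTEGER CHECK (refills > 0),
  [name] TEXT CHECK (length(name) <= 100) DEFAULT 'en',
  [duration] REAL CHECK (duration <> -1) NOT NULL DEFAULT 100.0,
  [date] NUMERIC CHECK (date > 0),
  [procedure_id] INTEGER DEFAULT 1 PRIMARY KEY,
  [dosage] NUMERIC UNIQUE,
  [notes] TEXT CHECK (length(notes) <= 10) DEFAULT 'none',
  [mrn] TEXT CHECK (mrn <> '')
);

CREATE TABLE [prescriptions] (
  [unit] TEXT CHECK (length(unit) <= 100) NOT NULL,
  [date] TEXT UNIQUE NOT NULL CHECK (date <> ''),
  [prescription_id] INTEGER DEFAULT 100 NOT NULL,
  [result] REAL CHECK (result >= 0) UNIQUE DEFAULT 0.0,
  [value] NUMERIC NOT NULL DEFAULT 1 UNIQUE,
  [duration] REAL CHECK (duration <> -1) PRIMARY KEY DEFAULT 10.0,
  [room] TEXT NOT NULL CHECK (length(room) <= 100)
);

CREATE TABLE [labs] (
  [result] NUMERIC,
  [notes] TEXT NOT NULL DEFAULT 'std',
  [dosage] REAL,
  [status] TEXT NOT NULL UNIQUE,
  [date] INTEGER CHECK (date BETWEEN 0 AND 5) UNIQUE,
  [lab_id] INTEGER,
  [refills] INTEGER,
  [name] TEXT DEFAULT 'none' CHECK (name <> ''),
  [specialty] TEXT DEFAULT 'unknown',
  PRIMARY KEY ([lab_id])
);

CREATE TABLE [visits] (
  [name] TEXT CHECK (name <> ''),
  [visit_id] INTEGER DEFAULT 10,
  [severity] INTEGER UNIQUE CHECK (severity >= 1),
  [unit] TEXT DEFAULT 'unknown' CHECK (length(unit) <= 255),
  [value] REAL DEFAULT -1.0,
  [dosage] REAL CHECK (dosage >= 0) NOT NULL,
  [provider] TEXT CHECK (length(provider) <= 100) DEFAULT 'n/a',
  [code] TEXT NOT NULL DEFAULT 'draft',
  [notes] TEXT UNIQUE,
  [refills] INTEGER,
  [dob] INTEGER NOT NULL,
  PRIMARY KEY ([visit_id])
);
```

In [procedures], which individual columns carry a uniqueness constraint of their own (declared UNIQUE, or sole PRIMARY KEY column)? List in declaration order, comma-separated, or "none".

- room: no UNIQUE or single-column PK constraint.
- bed: no UNIQUE or single-column PK constraint.
- refills: no UNIQUE or single-column PK constraint.
- name: no UNIQUE or single-column PK constraint.
- duration: no UNIQUE or single-column PK constraint.
- date: no UNIQUE or single-column PK constraint.
- procedure_id: single-column PRIMARY KEY → unique.
- dosage: declared UNIQUE → unique.
- notes: no UNIQUE or single-column PK constraint.
- mrn: no UNIQUE or single-column PK constraint.

procedure_id, dosage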